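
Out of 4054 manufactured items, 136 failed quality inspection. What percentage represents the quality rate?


Formula: Quality Rate = Good Pieces / Total Pieces * 100
Good pieces = 4054 - 136 = 3918
QR = 3918 / 4054 * 100 = 96.6%

96.6%


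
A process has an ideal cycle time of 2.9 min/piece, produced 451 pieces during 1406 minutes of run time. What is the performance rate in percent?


Formula: Performance = (Ideal CT * Total Count) / Run Time * 100
Ideal output time = 2.9 * 451 = 1307.9 min
Performance = 1307.9 / 1406 * 100 = 93.0%

93.0%


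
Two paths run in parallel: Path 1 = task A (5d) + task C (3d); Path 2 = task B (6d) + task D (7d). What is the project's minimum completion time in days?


Path 1 = 5 + 3 = 8 days
Path 2 = 6 + 7 = 13 days
Duration = max(8, 13) = 13 days

13 days


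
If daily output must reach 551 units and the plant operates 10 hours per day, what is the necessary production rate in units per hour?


Formula: Production Rate = Daily Demand / Available Hours
Rate = 551 units/day / 10 hours/day
Rate = 55.1 units/hour

55.1 units/hour


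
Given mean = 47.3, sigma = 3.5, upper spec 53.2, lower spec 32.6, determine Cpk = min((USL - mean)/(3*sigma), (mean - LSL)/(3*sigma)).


Cpu = (53.2 - 47.3) / (3 * 3.5) = 0.56
Cpl = (47.3 - 32.6) / (3 * 3.5) = 1.4
Cpk = min(0.56, 1.4) = 0.56

0.56


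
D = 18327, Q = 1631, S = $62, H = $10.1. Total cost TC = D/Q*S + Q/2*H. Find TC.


TC = 18327/1631 * 62 + 1631/2 * 10.1

$8933.22


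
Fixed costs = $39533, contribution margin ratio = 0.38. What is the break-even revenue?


Formula: BER = Fixed Costs / Contribution Margin Ratio
BER = $39533 / 0.38
BER = $104034.21 (to the nearest cent)

$104034.21


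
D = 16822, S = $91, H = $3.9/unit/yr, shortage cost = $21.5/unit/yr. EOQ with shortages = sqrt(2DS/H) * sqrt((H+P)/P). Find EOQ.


Formula: EOQ* = sqrt(2DS/H) * sqrt((H+P)/P)
Base EOQ = sqrt(2*16822*91/3.9) = 886.02 units
Correction = sqrt((3.9+21.5)/21.5) = 1.08692
EOQ* = 886.02 * 1.08692 = 963.0 units

963.0 units


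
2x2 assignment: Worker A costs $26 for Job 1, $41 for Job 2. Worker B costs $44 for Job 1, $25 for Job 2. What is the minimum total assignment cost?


Option 1: A->1 + B->2 = $26 + $25 = $51
Option 2: A->2 + B->1 = $41 + $44 = $85
Min cost = min($51, $85) = $51

$51


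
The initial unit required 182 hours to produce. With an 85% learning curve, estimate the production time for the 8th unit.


Formula: T_n = T_1 * (learning_rate)^(log2(n)) where learning_rate = rate/100
Doublings = log2(8) = 3
T_n = 182 * 0.85^3
T_n = 182 * 0.6141 = 111.8 hours

111.8 hours


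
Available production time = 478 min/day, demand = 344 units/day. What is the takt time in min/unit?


Formula: Takt Time = Available Production Time / Customer Demand
Takt = 478 min/day / 344 units/day
Takt = 1.39 min/unit

1.39 min/unit


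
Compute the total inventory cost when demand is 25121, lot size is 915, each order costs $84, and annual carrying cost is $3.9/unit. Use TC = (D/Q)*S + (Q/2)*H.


TC = 25121/915 * 84 + 915/2 * 3.9

$4090.44


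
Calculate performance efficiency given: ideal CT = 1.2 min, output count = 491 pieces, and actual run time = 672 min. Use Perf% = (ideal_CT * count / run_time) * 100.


Formula: Performance = (Ideal CT * Total Count) / Run Time * 100
Ideal output time = 1.2 * 491 = 589.2 min
Performance = 589.2 / 672 * 100 = 87.7%

87.7%


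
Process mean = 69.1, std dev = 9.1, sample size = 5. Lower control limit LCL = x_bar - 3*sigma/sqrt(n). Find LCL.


LCL = 69.1 - 3 * 9.1 / sqrt(5)

56.89


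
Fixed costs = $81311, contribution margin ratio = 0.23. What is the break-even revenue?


Formula: BER = Fixed Costs / Contribution Margin Ratio
BER = $81311 / 0.23
BER = $353526.09 (to the nearest cent)

$353526.09


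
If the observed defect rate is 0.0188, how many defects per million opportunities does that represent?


DPMO = defect_rate * 1000000 = 0.0188 * 1000000

18800


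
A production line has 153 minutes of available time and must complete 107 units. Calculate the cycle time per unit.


Formula: CT = Available Time / Number of Units
CT = 153 min / 107 units
CT = 1.43 min/unit

1.43 min/unit


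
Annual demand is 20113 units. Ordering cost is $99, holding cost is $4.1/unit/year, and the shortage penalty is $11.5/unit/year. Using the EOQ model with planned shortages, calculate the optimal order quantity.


Formula: EOQ* = sqrt(2DS/H) * sqrt((H+P)/P)
Base EOQ = sqrt(2*20113*99/4.1) = 985.55 units
Correction = sqrt((4.1+11.5)/11.5) = 1.1647
EOQ* = 985.55 * 1.1647 = 1147.9 units

1147.9 units


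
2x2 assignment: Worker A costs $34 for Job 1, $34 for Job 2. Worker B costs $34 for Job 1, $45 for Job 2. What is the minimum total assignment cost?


Option 1: A->1 + B->2 = $34 + $45 = $79
Option 2: A->2 + B->1 = $34 + $34 = $68
Min cost = min($79, $68) = $68

$68


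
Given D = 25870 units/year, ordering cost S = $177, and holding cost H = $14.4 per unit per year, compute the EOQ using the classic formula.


Formula: EOQ = sqrt(2 * D * S / H)
Numerator: 2 * 25870 * 177 = 9157980
2DS/H = 9157980 / 14.4 = 635970.8
EOQ = sqrt(635970.8) = 797.5 units

797.5 units


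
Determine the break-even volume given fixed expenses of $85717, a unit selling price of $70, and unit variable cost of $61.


Formula: BEQ = Fixed Costs / (Price - Variable Cost)
Contribution margin = $70 - $61 = $9/unit
BEQ = ceil($85717 / $9/unit) = ceil(9524.11) = 9525 units

9525 units


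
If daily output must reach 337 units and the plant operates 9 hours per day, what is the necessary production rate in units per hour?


Formula: Production Rate = Daily Demand / Available Hours
Rate = 337 units/day / 9 hours/day
Rate = 37.4 units/hour

37.4 units/hour


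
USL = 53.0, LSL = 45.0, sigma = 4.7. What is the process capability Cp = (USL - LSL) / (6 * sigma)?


Cp = (53.0 - 45.0) / (6 * 4.7)

0.28


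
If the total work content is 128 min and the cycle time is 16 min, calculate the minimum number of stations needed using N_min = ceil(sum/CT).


Formula: N_min = ceil(Sum of Task Times / Cycle Time)
N_min = ceil(128 min / 16 min) = ceil(8.0)
N_min = 8 stations

8


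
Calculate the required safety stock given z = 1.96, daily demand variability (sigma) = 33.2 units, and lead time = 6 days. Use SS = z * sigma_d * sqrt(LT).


Formula: SS = z * sigma_d * sqrt(LT)
sqrt(LT) = sqrt(6) = 2.4495
SS = 1.96 * 33.2 * 2.4495
SS = 159.4 units

159.4 units


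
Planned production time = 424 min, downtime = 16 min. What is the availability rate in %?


Formula: Availability = (Planned Time - Downtime) / Planned Time * 100
Uptime = 424 - 16 = 408 min
Availability = 408 / 424 * 100 = 96.2%

96.2%


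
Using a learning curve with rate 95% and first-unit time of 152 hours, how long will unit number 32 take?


Formula: T_n = T_1 * (learning_rate)^(log2(n)) where learning_rate = rate/100
Doublings = log2(32) = 5
T_n = 152 * 0.95^5
T_n = 152 * 0.7738 = 117.6 hours

117.6 hours


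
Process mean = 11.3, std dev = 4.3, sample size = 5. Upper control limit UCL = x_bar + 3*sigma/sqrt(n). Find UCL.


UCL = 11.3 + 3 * 4.3 / sqrt(5)

17.07


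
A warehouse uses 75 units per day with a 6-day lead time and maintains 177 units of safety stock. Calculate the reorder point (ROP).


Formula: ROP = (Daily Demand * Lead Time) + Safety Stock
Demand during lead time = 75 * 6 = 450 units
ROP = 450 + 177 = 627 units

627 units


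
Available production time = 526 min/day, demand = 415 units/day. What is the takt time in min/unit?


Formula: Takt Time = Available Production Time / Customer Demand
Takt = 526 min/day / 415 units/day
Takt = 1.27 min/unit

1.27 min/unit


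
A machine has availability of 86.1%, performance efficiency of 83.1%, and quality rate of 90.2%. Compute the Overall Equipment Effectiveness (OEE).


Formula: OEE = Availability * Performance * Quality / 10000
A * P = 86.1% * 83.1% / 100 = 71.55%
OEE = 71.55% * 90.2% / 100 = 64.5%

64.5%


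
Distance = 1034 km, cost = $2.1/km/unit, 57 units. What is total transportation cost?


TC = dist * cost * units = 1034 * 2.1 * 57 = $123769.80

$123769.80


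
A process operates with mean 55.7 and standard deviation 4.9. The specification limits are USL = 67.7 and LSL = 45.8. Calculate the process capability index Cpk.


Cpu = (67.7 - 55.7) / (3 * 4.9) = 0.82
Cpl = (55.7 - 45.8) / (3 * 4.9) = 0.67
Cpk = min(0.82, 0.67) = 0.67

0.67


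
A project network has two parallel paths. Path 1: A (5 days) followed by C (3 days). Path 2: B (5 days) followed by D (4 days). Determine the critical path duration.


Path 1 = 5 + 3 = 8 days
Path 2 = 5 + 4 = 9 days
Duration = max(8, 9) = 9 days

9 days


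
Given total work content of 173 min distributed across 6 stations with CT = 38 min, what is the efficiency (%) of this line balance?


Formula: Efficiency = Sum of Task Times / (N_stations * CT) * 100
Total station capacity = 6 stations * 38 min = 228 min
Efficiency = 173 / 228 * 100 = 75.9%

75.9%


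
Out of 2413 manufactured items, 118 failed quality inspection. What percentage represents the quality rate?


Formula: Quality Rate = Good Pieces / Total Pieces * 100
Good pieces = 2413 - 118 = 2295
QR = 2295 / 2413 * 100 = 95.1%

95.1%


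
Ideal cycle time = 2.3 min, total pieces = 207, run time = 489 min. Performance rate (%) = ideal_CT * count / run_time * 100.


Formula: Performance = (Ideal CT * Total Count) / Run Time * 100
Ideal output time = 2.3 * 207 = 476.1 min
Performance = 476.1 / 489 * 100 = 97.4%

97.4%


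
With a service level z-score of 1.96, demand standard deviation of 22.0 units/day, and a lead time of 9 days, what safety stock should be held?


Formula: SS = z * sigma_d * sqrt(LT)
sqrt(LT) = sqrt(9) = 3.0
SS = 1.96 * 22.0 * 3.0
SS = 129.4 units

129.4 units


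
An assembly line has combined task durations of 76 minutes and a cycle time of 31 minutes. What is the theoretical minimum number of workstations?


Formula: N_min = ceil(Sum of Task Times / Cycle Time)
N_min = ceil(76 min / 31 min) = ceil(2.4516)
N_min = 3 stations

3


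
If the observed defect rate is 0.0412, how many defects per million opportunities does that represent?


DPMO = defect_rate * 1000000 = 0.0412 * 1000000

41200


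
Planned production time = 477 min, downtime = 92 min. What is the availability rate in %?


Formula: Availability = (Planned Time - Downtime) / Planned Time * 100
Uptime = 477 - 92 = 385 min
Availability = 385 / 477 * 100 = 80.7%

80.7%


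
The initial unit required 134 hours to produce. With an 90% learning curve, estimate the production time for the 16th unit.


Formula: T_n = T_1 * (learning_rate)^(log2(n)) where learning_rate = rate/100
Doublings = log2(16) = 4
T_n = 134 * 0.9^4
T_n = 134 * 0.6561 = 87.9 hours

87.9 hours


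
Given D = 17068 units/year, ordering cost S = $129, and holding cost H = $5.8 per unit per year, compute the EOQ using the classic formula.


Formula: EOQ = sqrt(2 * D * S / H)
Numerator: 2 * 17068 * 129 = 4403544
2DS/H = 4403544 / 5.8 = 759231.7
EOQ = sqrt(759231.7) = 871.3 units

871.3 units


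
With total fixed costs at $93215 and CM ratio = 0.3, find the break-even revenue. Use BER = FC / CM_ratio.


Formula: BER = Fixed Costs / Contribution Margin Ratio
BER = $93215 / 0.3
BER = $310716.67 (to the nearest cent)

$310716.67


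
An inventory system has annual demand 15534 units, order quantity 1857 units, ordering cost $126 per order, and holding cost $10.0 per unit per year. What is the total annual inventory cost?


TC = 15534/1857 * 126 + 1857/2 * 10.0

$10339.00


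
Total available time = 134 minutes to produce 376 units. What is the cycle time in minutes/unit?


Formula: CT = Available Time / Number of Units
CT = 134 min / 376 units
CT = 0.36 min/unit

0.36 min/unit


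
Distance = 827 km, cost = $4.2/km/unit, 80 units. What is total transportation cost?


TC = dist * cost * units = 827 * 4.2 * 80 = $277872.00

$277872.00


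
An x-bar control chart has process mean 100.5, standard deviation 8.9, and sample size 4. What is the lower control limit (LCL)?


LCL = 100.5 - 3 * 8.9 / sqrt(4)

87.15


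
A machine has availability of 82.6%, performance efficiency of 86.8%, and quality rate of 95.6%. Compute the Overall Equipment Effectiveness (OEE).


Formula: OEE = Availability * Performance * Quality / 10000
A * P = 82.6% * 86.8% / 100 = 71.7%
OEE = 71.7% * 95.6% / 100 = 68.5%

68.5%


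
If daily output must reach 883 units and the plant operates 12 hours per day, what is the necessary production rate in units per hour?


Formula: Production Rate = Daily Demand / Available Hours
Rate = 883 units/day / 12 hours/day
Rate = 73.6 units/hour

73.6 units/hour


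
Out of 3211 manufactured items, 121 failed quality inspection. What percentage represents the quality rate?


Formula: Quality Rate = Good Pieces / Total Pieces * 100
Good pieces = 3211 - 121 = 3090
QR = 3090 / 3211 * 100 = 96.2%

96.2%


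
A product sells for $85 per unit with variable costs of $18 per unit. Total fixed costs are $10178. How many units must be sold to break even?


Formula: BEQ = Fixed Costs / (Price - Variable Cost)
Contribution margin = $85 - $18 = $67/unit
BEQ = ceil($10178 / $67/unit) = ceil(151.91) = 152 units

152 units


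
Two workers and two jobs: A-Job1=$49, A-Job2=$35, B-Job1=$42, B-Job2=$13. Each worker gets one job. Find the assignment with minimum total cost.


Option 1: A->1 + B->2 = $49 + $13 = $62
Option 2: A->2 + B->1 = $35 + $42 = $77
Min cost = min($62, $77) = $62

$62


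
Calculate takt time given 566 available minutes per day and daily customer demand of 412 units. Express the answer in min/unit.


Formula: Takt Time = Available Production Time / Customer Demand
Takt = 566 min/day / 412 units/day
Takt = 1.37 min/unit

1.37 min/unit


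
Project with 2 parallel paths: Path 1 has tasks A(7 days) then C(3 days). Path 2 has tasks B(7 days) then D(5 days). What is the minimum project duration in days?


Path 1 = 7 + 3 = 10 days
Path 2 = 7 + 5 = 12 days
Duration = max(10, 12) = 12 days

12 days


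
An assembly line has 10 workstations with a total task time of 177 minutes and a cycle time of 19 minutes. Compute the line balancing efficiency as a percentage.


Formula: Efficiency = Sum of Task Times / (N_stations * CT) * 100
Total station capacity = 10 stations * 19 min = 190 min
Efficiency = 177 / 190 * 100 = 93.2%

93.2%


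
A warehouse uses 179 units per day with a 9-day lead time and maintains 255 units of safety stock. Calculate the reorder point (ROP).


Formula: ROP = (Daily Demand * Lead Time) + Safety Stock
Demand during lead time = 179 * 9 = 1611 units
ROP = 1611 + 255 = 1866 units

1866 units


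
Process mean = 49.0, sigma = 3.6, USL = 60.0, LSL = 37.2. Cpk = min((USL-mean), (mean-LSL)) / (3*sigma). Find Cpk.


Cpu = (60.0 - 49.0) / (3 * 3.6) = 1.02
Cpl = (49.0 - 37.2) / (3 * 3.6) = 1.09
Cpk = min(1.02, 1.09) = 1.02

1.02


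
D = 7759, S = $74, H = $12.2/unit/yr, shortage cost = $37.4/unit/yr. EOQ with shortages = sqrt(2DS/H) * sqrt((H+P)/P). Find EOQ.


Formula: EOQ* = sqrt(2DS/H) * sqrt((H+P)/P)
Base EOQ = sqrt(2*7759*74/12.2) = 306.8 units
Correction = sqrt((12.2+37.4)/37.4) = 1.15161
EOQ* = 306.8 * 1.15161 = 353.3 units

353.3 units


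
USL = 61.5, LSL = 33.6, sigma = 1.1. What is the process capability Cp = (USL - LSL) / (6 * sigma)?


Cp = (61.5 - 33.6) / (6 * 1.1)

4.23


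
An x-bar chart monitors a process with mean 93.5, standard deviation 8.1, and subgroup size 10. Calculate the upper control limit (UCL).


UCL = 93.5 + 3 * 8.1 / sqrt(10)

101.18


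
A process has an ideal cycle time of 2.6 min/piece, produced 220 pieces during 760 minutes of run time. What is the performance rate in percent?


Formula: Performance = (Ideal CT * Total Count) / Run Time * 100
Ideal output time = 2.6 * 220 = 572.0 min
Performance = 572.0 / 760 * 100 = 75.3%

75.3%


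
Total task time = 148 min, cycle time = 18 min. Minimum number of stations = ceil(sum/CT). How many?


Formula: N_min = ceil(Sum of Task Times / Cycle Time)
N_min = ceil(148 min / 18 min) = ceil(8.2222)
N_min = 9 stations

9


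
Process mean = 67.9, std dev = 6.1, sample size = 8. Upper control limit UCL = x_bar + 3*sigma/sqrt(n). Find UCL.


UCL = 67.9 + 3 * 6.1 / sqrt(8)

74.37


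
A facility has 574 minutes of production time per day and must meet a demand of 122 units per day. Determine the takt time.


Formula: Takt Time = Available Production Time / Customer Demand
Takt = 574 min/day / 122 units/day
Takt = 4.7 min/unit

4.7 min/unit


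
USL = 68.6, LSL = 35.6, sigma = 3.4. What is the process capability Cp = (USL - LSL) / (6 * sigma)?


Cp = (68.6 - 35.6) / (6 * 3.4)

1.62


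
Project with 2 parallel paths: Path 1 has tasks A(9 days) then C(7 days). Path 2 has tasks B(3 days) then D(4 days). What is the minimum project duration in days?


Path 1 = 9 + 7 = 16 days
Path 2 = 3 + 4 = 7 days
Duration = max(16, 7) = 16 days

16 days


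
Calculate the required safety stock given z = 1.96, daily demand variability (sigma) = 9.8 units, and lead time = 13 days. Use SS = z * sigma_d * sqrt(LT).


Formula: SS = z * sigma_d * sqrt(LT)
sqrt(LT) = sqrt(13) = 3.6056
SS = 1.96 * 9.8 * 3.6056
SS = 69.3 units

69.3 units


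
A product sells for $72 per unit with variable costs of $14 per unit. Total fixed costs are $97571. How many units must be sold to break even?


Formula: BEQ = Fixed Costs / (Price - Variable Cost)
Contribution margin = $72 - $14 = $58/unit
BEQ = ceil($97571 / $58/unit) = ceil(1682.26) = 1683 units

1683 units


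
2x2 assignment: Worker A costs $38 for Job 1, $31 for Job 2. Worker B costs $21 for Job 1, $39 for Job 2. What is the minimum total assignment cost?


Option 1: A->1 + B->2 = $38 + $39 = $77
Option 2: A->2 + B->1 = $31 + $21 = $52
Min cost = min($77, $52) = $52

$52


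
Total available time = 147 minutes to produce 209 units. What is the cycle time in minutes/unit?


Formula: CT = Available Time / Number of Units
CT = 147 min / 209 units
CT = 0.7 min/unit

0.7 min/unit


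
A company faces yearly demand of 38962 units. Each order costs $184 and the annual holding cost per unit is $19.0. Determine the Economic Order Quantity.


Formula: EOQ = sqrt(2 * D * S / H)
Numerator: 2 * 38962 * 184 = 14338016
2DS/H = 14338016 / 19.0 = 754632.4
EOQ = sqrt(754632.4) = 868.7 units

868.7 units


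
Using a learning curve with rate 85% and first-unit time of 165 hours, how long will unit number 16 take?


Formula: T_n = T_1 * (learning_rate)^(log2(n)) where learning_rate = rate/100
Doublings = log2(16) = 4
T_n = 165 * 0.85^4
T_n = 165 * 0.522 = 86.1 hours

86.1 hours


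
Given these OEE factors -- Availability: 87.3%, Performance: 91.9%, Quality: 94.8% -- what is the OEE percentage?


Formula: OEE = Availability * Performance * Quality / 10000
A * P = 87.3% * 91.9% / 100 = 80.23%
OEE = 80.23% * 94.8% / 100 = 76.1%

76.1%


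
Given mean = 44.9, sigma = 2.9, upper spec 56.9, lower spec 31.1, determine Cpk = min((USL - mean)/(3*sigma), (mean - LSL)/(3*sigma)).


Cpu = (56.9 - 44.9) / (3 * 2.9) = 1.38
Cpl = (44.9 - 31.1) / (3 * 2.9) = 1.59
Cpk = min(1.38, 1.59) = 1.38

1.38


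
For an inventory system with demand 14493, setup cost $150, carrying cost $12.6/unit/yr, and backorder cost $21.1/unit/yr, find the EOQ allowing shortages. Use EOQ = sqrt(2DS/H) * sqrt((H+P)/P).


Formula: EOQ* = sqrt(2DS/H) * sqrt((H+P)/P)
Base EOQ = sqrt(2*14493*150/12.6) = 587.43 units
Correction = sqrt((12.6+21.1)/21.1) = 1.26379
EOQ* = 587.43 * 1.26379 = 742.4 units

742.4 units


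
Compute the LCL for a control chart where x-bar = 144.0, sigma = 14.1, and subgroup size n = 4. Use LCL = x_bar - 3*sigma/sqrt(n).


LCL = 144.0 - 3 * 14.1 / sqrt(4)

122.85


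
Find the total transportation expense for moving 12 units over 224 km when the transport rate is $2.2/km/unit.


TC = dist * cost * units = 224 * 2.2 * 12 = $5913.60

$5913.60


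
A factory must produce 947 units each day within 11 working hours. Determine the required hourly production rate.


Formula: Production Rate = Daily Demand / Available Hours
Rate = 947 units/day / 11 hours/day
Rate = 86.1 units/hour

86.1 units/hour


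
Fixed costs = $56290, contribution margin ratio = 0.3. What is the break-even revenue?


Formula: BER = Fixed Costs / Contribution Margin Ratio
BER = $56290 / 0.3
BER = $187633.33 (to the nearest cent)

$187633.33


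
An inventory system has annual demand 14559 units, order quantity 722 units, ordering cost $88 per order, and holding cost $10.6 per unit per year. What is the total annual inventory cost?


TC = 14559/722 * 88 + 722/2 * 10.6

$5601.10


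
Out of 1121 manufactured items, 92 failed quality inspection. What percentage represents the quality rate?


Formula: Quality Rate = Good Pieces / Total Pieces * 100
Good pieces = 1121 - 92 = 1029
QR = 1029 / 1121 * 100 = 91.8%

91.8%


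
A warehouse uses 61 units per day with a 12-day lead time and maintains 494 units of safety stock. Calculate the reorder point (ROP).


Formula: ROP = (Daily Demand * Lead Time) + Safety Stock
Demand during lead time = 61 * 12 = 732 units
ROP = 732 + 494 = 1226 units

1226 units


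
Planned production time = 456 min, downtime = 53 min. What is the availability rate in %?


Formula: Availability = (Planned Time - Downtime) / Planned Time * 100
Uptime = 456 - 53 = 403 min
Availability = 403 / 456 * 100 = 88.4%

88.4%


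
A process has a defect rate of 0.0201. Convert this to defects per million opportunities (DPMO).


DPMO = defect_rate * 1000000 = 0.0201 * 1000000

20100


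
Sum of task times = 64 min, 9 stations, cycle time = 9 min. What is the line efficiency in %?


Formula: Efficiency = Sum of Task Times / (N_stations * CT) * 100
Total station capacity = 9 stations * 9 min = 81 min
Efficiency = 64 / 81 * 100 = 79.0%

79.0%


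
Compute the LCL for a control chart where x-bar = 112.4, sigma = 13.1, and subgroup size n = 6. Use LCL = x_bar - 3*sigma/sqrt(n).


LCL = 112.4 - 3 * 13.1 / sqrt(6)

96.36


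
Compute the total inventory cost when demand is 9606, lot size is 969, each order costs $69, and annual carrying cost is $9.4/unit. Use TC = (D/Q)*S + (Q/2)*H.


TC = 9606/969 * 69 + 969/2 * 9.4

$5238.32


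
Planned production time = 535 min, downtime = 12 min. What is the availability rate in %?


Formula: Availability = (Planned Time - Downtime) / Planned Time * 100
Uptime = 535 - 12 = 523 min
Availability = 523 / 535 * 100 = 97.8%

97.8%


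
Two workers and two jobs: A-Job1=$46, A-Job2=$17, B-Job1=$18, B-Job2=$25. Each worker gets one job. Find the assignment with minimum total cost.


Option 1: A->1 + B->2 = $46 + $25 = $71
Option 2: A->2 + B->1 = $17 + $18 = $35
Min cost = min($71, $35) = $35

$35


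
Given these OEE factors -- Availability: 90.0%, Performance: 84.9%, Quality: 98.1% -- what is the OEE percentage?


Formula: OEE = Availability * Performance * Quality / 10000
A * P = 90.0% * 84.9% / 100 = 76.41%
OEE = 76.41% * 98.1% / 100 = 75.0%

75.0%


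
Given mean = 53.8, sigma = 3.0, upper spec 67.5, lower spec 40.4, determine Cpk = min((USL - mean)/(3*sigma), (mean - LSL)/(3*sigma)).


Cpu = (67.5 - 53.8) / (3 * 3.0) = 1.52
Cpl = (53.8 - 40.4) / (3 * 3.0) = 1.49
Cpk = min(1.52, 1.49) = 1.49

1.49


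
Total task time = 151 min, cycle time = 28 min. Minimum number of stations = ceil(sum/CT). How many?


Formula: N_min = ceil(Sum of Task Times / Cycle Time)
N_min = ceil(151 min / 28 min) = ceil(5.3929)
N_min = 6 stations

6


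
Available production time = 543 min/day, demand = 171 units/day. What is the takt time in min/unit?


Formula: Takt Time = Available Production Time / Customer Demand
Takt = 543 min/day / 171 units/day
Takt = 3.18 min/unit

3.18 min/unit


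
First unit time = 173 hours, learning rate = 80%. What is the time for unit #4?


Formula: T_n = T_1 * (learning_rate)^(log2(n)) where learning_rate = rate/100
Doublings = log2(4) = 2
T_n = 173 * 0.8^2
T_n = 173 * 0.64 = 110.7 hours

110.7 hours


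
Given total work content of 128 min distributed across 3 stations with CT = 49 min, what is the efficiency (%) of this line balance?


Formula: Efficiency = Sum of Task Times / (N_stations * CT) * 100
Total station capacity = 3 stations * 49 min = 147 min
Efficiency = 128 / 147 * 100 = 87.1%

87.1%


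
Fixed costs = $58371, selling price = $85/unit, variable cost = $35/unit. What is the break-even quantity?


Formula: BEQ = Fixed Costs / (Price - Variable Cost)
Contribution margin = $85 - $35 = $50/unit
BEQ = ceil($58371 / $50/unit) = ceil(1167.42) = 1168 units

1168 units


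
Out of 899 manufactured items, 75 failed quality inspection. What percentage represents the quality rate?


Formula: Quality Rate = Good Pieces / Total Pieces * 100
Good pieces = 899 - 75 = 824
QR = 824 / 899 * 100 = 91.7%

91.7%


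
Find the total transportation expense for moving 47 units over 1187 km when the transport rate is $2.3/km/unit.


TC = dist * cost * units = 1187 * 2.3 * 47 = $128314.70

$128314.70


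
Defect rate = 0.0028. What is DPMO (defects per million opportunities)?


DPMO = defect_rate * 1000000 = 0.0028 * 1000000

2800


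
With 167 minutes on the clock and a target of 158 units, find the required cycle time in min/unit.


Formula: CT = Available Time / Number of Units
CT = 167 min / 158 units
CT = 1.06 min/unit

1.06 min/unit


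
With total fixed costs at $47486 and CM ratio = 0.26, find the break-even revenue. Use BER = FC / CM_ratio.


Formula: BER = Fixed Costs / Contribution Margin Ratio
BER = $47486 / 0.26
BER = $182638.46 (to the nearest cent)

$182638.46


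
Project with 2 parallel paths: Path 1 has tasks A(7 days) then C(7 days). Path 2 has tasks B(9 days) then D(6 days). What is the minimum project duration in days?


Path 1 = 7 + 7 = 14 days
Path 2 = 9 + 6 = 15 days
Duration = max(14, 15) = 15 days

15 days


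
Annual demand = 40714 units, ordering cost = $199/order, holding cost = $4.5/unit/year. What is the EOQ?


Formula: EOQ = sqrt(2 * D * S / H)
Numerator: 2 * 40714 * 199 = 16204172
2DS/H = 16204172 / 4.5 = 3600927.1
EOQ = sqrt(3600927.1) = 1897.6 units

1897.6 units


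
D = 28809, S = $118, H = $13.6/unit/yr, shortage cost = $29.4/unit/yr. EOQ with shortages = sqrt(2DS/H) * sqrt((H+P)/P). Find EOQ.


Formula: EOQ* = sqrt(2DS/H) * sqrt((H+P)/P)
Base EOQ = sqrt(2*28809*118/13.6) = 707.05 units
Correction = sqrt((13.6+29.4)/29.4) = 1.20937
EOQ* = 707.05 * 1.20937 = 855.1 units

855.1 units


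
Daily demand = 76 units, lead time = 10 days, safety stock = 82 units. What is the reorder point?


Formula: ROP = (Daily Demand * Lead Time) + Safety Stock
Demand during lead time = 76 * 10 = 760 units
ROP = 760 + 82 = 842 units

842 units


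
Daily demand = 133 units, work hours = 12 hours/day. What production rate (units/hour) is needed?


Formula: Production Rate = Daily Demand / Available Hours
Rate = 133 units/day / 12 hours/day
Rate = 11.1 units/hour

11.1 units/hour


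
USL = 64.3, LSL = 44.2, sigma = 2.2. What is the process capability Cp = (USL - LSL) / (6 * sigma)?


Cp = (64.3 - 44.2) / (6 * 2.2)

1.52


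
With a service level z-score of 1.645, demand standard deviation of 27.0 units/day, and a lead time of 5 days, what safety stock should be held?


Formula: SS = z * sigma_d * sqrt(LT)
sqrt(LT) = sqrt(5) = 2.2361
SS = 1.645 * 27.0 * 2.2361
SS = 99.3 units

99.3 units


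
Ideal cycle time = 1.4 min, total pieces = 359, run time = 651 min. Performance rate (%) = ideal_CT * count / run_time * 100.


Formula: Performance = (Ideal CT * Total Count) / Run Time * 100
Ideal output time = 1.4 * 359 = 502.6 min
Performance = 502.6 / 651 * 100 = 77.2%

77.2%


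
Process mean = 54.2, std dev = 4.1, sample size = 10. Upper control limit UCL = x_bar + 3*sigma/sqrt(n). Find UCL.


UCL = 54.2 + 3 * 4.1 / sqrt(10)

58.09


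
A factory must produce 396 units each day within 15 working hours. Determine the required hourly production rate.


Formula: Production Rate = Daily Demand / Available Hours
Rate = 396 units/day / 15 hours/day
Rate = 26.4 units/hour

26.4 units/hour


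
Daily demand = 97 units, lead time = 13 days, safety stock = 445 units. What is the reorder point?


Formula: ROP = (Daily Demand * Lead Time) + Safety Stock
Demand during lead time = 97 * 13 = 1261 units
ROP = 1261 + 445 = 1706 units

1706 units


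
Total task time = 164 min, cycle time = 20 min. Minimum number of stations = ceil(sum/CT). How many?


Formula: N_min = ceil(Sum of Task Times / Cycle Time)
N_min = ceil(164 min / 20 min) = ceil(8.2)
N_min = 9 stations

9


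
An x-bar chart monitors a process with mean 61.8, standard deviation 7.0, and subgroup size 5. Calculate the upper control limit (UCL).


UCL = 61.8 + 3 * 7.0 / sqrt(5)

71.19


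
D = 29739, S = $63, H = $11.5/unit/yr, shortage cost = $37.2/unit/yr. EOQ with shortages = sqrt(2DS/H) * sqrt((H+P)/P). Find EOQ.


Formula: EOQ* = sqrt(2DS/H) * sqrt((H+P)/P)
Base EOQ = sqrt(2*29739*63/11.5) = 570.82 units
Correction = sqrt((11.5+37.2)/37.2) = 1.14418
EOQ* = 570.82 * 1.14418 = 653.1 units

653.1 units


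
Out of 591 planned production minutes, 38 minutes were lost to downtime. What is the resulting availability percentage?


Formula: Availability = (Planned Time - Downtime) / Planned Time * 100
Uptime = 591 - 38 = 553 min
Availability = 553 / 591 * 100 = 93.6%

93.6%


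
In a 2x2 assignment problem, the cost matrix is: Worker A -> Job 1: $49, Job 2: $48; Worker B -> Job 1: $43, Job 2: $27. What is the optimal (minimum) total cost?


Option 1: A->1 + B->2 = $49 + $27 = $76
Option 2: A->2 + B->1 = $48 + $43 = $91
Min cost = min($76, $91) = $76

$76


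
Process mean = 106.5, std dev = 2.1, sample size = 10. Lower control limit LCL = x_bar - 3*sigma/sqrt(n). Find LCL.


LCL = 106.5 - 3 * 2.1 / sqrt(10)

104.51


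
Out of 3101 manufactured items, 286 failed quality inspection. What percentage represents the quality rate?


Formula: Quality Rate = Good Pieces / Total Pieces * 100
Good pieces = 3101 - 286 = 2815
QR = 2815 / 3101 * 100 = 90.8%

90.8%


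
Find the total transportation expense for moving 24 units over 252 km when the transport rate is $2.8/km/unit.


TC = dist * cost * units = 252 * 2.8 * 24 = $16934.40

$16934.40


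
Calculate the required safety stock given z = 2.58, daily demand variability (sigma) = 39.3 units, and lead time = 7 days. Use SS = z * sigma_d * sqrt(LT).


Formula: SS = z * sigma_d * sqrt(LT)
sqrt(LT) = sqrt(7) = 2.6458
SS = 2.58 * 39.3 * 2.6458
SS = 268.3 units

268.3 units


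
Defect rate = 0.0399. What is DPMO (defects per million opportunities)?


DPMO = defect_rate * 1000000 = 0.0399 * 1000000

39900


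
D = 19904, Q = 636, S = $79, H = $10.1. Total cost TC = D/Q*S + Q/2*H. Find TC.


TC = 19904/636 * 79 + 636/2 * 10.1

$5684.15


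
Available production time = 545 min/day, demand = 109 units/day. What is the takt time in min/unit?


Formula: Takt Time = Available Production Time / Customer Demand
Takt = 545 min/day / 109 units/day
Takt = 5.0 min/unit

5.0 min/unit


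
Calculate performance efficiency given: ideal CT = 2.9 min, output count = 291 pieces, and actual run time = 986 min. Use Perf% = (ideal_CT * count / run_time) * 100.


Formula: Performance = (Ideal CT * Total Count) / Run Time * 100
Ideal output time = 2.9 * 291 = 843.9 min
Performance = 843.9 / 986 * 100 = 85.6%

85.6%


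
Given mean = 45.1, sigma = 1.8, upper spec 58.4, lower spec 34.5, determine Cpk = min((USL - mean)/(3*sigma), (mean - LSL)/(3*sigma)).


Cpu = (58.4 - 45.1) / (3 * 1.8) = 2.46
Cpl = (45.1 - 34.5) / (3 * 1.8) = 1.96
Cpk = min(2.46, 1.96) = 1.96

1.96


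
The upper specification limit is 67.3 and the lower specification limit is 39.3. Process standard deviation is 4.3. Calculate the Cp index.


Cp = (67.3 - 39.3) / (6 * 4.3)

1.09


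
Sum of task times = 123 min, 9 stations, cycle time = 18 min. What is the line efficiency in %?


Formula: Efficiency = Sum of Task Times / (N_stations * CT) * 100
Total station capacity = 9 stations * 18 min = 162 min
Efficiency = 123 / 162 * 100 = 75.9%

75.9%


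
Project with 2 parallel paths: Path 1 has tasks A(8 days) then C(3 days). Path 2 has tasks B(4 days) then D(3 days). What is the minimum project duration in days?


Path 1 = 8 + 3 = 11 days
Path 2 = 4 + 3 = 7 days
Duration = max(11, 7) = 11 days

11 days


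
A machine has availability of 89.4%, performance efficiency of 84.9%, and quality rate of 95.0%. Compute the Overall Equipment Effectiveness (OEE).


Formula: OEE = Availability * Performance * Quality / 10000
A * P = 89.4% * 84.9% / 100 = 75.9%
OEE = 75.9% * 95.0% / 100 = 72.1%

72.1%


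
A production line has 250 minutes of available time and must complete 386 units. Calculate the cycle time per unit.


Formula: CT = Available Time / Number of Units
CT = 250 min / 386 units
CT = 0.65 min/unit

0.65 min/unit


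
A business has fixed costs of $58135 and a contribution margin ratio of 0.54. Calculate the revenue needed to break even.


Formula: BER = Fixed Costs / Contribution Margin Ratio
BER = $58135 / 0.54
BER = $107657.41 (to the nearest cent)

$107657.41


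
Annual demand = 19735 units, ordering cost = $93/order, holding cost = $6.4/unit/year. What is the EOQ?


Formula: EOQ = sqrt(2 * D * S / H)
Numerator: 2 * 19735 * 93 = 3670710
2DS/H = 3670710 / 6.4 = 573548.4
EOQ = sqrt(573548.4) = 757.3 units

757.3 units


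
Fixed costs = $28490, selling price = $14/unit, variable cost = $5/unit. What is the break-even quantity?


Formula: BEQ = Fixed Costs / (Price - Variable Cost)
Contribution margin = $14 - $5 = $9/unit
BEQ = ceil($28490 / $9/unit) = ceil(3165.56) = 3166 units

3166 units


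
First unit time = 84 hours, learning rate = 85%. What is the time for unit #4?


Formula: T_n = T_1 * (learning_rate)^(log2(n)) where learning_rate = rate/100
Doublings = log2(4) = 2
T_n = 84 * 0.85^2
T_n = 84 * 0.7225 = 60.7 hours

60.7 hours


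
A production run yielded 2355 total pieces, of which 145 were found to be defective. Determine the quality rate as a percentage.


Formula: Quality Rate = Good Pieces / Total Pieces * 100
Good pieces = 2355 - 145 = 2210
QR = 2210 / 2355 * 100 = 93.8%

93.8%


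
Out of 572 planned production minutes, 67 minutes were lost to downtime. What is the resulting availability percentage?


Formula: Availability = (Planned Time - Downtime) / Planned Time * 100
Uptime = 572 - 67 = 505 min
Availability = 505 / 572 * 100 = 88.3%

88.3%


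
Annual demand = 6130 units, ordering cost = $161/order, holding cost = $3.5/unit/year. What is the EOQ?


Formula: EOQ = sqrt(2 * D * S / H)
Numerator: 2 * 6130 * 161 = 1973860
2DS/H = 1973860 / 3.5 = 563960.0
EOQ = sqrt(563960.0) = 751.0 units

751.0 units


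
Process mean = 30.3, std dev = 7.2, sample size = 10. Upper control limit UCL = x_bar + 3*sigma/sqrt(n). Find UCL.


UCL = 30.3 + 3 * 7.2 / sqrt(10)

37.13


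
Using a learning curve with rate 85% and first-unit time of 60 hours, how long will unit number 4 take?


Formula: T_n = T_1 * (learning_rate)^(log2(n)) where learning_rate = rate/100
Doublings = log2(4) = 2
T_n = 60 * 0.85^2
T_n = 60 * 0.7225 = 43.4 hours

43.4 hours


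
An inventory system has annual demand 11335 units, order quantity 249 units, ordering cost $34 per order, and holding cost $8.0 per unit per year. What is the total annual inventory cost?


TC = 11335/249 * 34 + 249/2 * 8.0

$2543.75


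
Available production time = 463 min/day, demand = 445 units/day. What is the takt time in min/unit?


Formula: Takt Time = Available Production Time / Customer Demand
Takt = 463 min/day / 445 units/day
Takt = 1.04 min/unit

1.04 min/unit


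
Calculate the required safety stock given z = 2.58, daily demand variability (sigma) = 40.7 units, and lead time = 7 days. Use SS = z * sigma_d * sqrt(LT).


Formula: SS = z * sigma_d * sqrt(LT)
sqrt(LT) = sqrt(7) = 2.6458
SS = 2.58 * 40.7 * 2.6458
SS = 277.8 units

277.8 units


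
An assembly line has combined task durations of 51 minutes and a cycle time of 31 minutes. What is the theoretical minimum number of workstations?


Formula: N_min = ceil(Sum of Task Times / Cycle Time)
N_min = ceil(51 min / 31 min) = ceil(1.6452)
N_min = 2 stations

2


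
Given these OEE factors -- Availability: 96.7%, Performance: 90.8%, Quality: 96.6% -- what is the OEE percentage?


Formula: OEE = Availability * Performance * Quality / 10000
A * P = 96.7% * 90.8% / 100 = 87.8%
OEE = 87.8% * 96.6% / 100 = 84.8%

84.8%


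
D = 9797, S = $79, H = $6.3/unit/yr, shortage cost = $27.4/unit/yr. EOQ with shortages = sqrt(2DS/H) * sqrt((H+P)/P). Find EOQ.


Formula: EOQ* = sqrt(2DS/H) * sqrt((H+P)/P)
Base EOQ = sqrt(2*9797*79/6.3) = 495.68 units
Correction = sqrt((6.3+27.4)/27.4) = 1.10902
EOQ* = 495.68 * 1.10902 = 549.7 units

549.7 units


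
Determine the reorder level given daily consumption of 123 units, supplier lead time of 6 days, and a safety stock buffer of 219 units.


Formula: ROP = (Daily Demand * Lead Time) + Safety Stock
Demand during lead time = 123 * 6 = 738 units
ROP = 738 + 219 = 957 units

957 units


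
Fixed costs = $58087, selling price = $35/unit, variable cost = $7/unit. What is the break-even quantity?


Formula: BEQ = Fixed Costs / (Price - Variable Cost)
Contribution margin = $35 - $7 = $28/unit
BEQ = ceil($58087 / $28/unit) = ceil(2074.54) = 2075 units

2075 units


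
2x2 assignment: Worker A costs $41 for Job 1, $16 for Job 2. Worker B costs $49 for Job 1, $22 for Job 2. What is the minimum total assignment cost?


Option 1: A->1 + B->2 = $41 + $22 = $63
Option 2: A->2 + B->1 = $16 + $49 = $65
Min cost = min($63, $65) = $63

$63


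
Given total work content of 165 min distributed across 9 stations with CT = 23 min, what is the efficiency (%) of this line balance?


Formula: Efficiency = Sum of Task Times / (N_stations * CT) * 100
Total station capacity = 9 stations * 23 min = 207 min
Efficiency = 165 / 207 * 100 = 79.7%

79.7%


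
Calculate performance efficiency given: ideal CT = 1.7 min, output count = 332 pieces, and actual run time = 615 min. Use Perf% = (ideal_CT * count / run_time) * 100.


Formula: Performance = (Ideal CT * Total Count) / Run Time * 100
Ideal output time = 1.7 * 332 = 564.4 min
Performance = 564.4 / 615 * 100 = 91.8%

91.8%


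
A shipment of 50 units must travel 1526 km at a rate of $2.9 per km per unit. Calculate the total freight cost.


TC = dist * cost * units = 1526 * 2.9 * 50 = $221270.00

$221270.00


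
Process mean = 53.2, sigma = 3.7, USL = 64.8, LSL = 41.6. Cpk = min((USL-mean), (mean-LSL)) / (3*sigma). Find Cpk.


Cpu = (64.8 - 53.2) / (3 * 3.7) = 1.05
Cpl = (53.2 - 41.6) / (3 * 3.7) = 1.05
Cpk = min(1.05, 1.05) = 1.05

1.05


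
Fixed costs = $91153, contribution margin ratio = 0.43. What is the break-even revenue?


Formula: BER = Fixed Costs / Contribution Margin Ratio
BER = $91153 / 0.43
BER = $211983.72 (to the nearest cent)

$211983.72


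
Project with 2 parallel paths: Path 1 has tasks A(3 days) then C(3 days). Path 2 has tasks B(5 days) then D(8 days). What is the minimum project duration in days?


Path 1 = 3 + 3 = 6 days
Path 2 = 5 + 8 = 13 days
Duration = max(6, 13) = 13 days

13 days


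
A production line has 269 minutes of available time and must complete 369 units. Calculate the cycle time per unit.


Formula: CT = Available Time / Number of Units
CT = 269 min / 369 units
CT = 0.73 min/unit

0.73 min/unit
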